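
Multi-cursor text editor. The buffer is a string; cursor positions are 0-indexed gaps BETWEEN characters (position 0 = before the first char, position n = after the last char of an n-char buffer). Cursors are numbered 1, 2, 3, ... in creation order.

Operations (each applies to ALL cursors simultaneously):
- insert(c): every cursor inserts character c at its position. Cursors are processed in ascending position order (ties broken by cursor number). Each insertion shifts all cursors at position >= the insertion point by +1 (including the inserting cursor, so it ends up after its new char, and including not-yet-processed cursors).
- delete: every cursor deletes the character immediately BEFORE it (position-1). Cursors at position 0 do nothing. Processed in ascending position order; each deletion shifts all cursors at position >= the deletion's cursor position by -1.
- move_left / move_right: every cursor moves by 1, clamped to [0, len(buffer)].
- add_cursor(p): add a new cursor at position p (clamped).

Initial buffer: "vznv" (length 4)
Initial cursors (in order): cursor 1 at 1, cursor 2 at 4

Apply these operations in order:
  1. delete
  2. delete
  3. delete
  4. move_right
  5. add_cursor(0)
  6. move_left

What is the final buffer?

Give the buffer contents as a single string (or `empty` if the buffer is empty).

After op 1 (delete): buffer="zn" (len 2), cursors c1@0 c2@2, authorship ..
After op 2 (delete): buffer="z" (len 1), cursors c1@0 c2@1, authorship .
After op 3 (delete): buffer="" (len 0), cursors c1@0 c2@0, authorship 
After op 4 (move_right): buffer="" (len 0), cursors c1@0 c2@0, authorship 
After op 5 (add_cursor(0)): buffer="" (len 0), cursors c1@0 c2@0 c3@0, authorship 
After op 6 (move_left): buffer="" (len 0), cursors c1@0 c2@0 c3@0, authorship 

Answer: empty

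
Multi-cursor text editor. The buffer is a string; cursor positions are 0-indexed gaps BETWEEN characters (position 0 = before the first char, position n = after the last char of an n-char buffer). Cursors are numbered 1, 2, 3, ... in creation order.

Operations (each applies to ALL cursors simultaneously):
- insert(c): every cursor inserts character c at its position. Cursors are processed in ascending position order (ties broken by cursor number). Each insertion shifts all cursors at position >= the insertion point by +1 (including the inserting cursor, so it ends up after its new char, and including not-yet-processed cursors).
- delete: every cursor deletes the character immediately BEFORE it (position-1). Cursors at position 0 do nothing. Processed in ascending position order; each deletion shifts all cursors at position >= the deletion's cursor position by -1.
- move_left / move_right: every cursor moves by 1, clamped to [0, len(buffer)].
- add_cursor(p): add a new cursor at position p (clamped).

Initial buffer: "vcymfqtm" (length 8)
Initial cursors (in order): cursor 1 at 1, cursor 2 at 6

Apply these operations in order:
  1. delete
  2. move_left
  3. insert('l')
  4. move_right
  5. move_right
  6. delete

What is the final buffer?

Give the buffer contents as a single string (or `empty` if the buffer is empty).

Answer: lcmlfm

Derivation:
After op 1 (delete): buffer="cymftm" (len 6), cursors c1@0 c2@4, authorship ......
After op 2 (move_left): buffer="cymftm" (len 6), cursors c1@0 c2@3, authorship ......
After op 3 (insert('l')): buffer="lcymlftm" (len 8), cursors c1@1 c2@5, authorship 1...2...
After op 4 (move_right): buffer="lcymlftm" (len 8), cursors c1@2 c2@6, authorship 1...2...
After op 5 (move_right): buffer="lcymlftm" (len 8), cursors c1@3 c2@7, authorship 1...2...
After op 6 (delete): buffer="lcmlfm" (len 6), cursors c1@2 c2@5, authorship 1..2..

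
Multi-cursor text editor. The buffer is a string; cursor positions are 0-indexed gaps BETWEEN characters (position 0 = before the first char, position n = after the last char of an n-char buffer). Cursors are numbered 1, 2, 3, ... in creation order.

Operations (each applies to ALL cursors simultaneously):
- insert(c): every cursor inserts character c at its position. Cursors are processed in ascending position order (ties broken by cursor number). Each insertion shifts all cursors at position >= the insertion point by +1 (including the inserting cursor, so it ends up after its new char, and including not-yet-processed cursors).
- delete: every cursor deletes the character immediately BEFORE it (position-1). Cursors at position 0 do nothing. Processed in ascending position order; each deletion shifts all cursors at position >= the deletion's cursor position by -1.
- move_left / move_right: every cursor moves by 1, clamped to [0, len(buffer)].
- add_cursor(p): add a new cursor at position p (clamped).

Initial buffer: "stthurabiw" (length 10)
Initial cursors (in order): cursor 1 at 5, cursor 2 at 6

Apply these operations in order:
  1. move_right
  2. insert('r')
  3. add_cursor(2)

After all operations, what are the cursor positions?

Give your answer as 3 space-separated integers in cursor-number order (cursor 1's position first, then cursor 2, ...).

Answer: 7 9 2

Derivation:
After op 1 (move_right): buffer="stthurabiw" (len 10), cursors c1@6 c2@7, authorship ..........
After op 2 (insert('r')): buffer="stthurrarbiw" (len 12), cursors c1@7 c2@9, authorship ......1.2...
After op 3 (add_cursor(2)): buffer="stthurrarbiw" (len 12), cursors c3@2 c1@7 c2@9, authorship ......1.2...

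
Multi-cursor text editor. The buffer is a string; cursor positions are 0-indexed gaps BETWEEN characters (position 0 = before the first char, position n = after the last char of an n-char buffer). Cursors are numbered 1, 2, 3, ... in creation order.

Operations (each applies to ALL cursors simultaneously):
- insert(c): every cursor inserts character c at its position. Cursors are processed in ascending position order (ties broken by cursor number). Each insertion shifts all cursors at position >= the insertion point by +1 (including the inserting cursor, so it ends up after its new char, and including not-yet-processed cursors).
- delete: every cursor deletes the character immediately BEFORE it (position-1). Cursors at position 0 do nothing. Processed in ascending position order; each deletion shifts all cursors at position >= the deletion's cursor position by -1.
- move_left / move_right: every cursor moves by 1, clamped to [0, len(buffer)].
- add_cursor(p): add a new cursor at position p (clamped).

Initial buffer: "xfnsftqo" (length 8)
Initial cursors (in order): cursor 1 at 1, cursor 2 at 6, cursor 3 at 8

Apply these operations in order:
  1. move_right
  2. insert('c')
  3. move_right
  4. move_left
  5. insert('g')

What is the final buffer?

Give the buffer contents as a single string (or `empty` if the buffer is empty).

After op 1 (move_right): buffer="xfnsftqo" (len 8), cursors c1@2 c2@7 c3@8, authorship ........
After op 2 (insert('c')): buffer="xfcnsftqcoc" (len 11), cursors c1@3 c2@9 c3@11, authorship ..1.....2.3
After op 3 (move_right): buffer="xfcnsftqcoc" (len 11), cursors c1@4 c2@10 c3@11, authorship ..1.....2.3
After op 4 (move_left): buffer="xfcnsftqcoc" (len 11), cursors c1@3 c2@9 c3@10, authorship ..1.....2.3
After op 5 (insert('g')): buffer="xfcgnsftqcgogc" (len 14), cursors c1@4 c2@11 c3@13, authorship ..11.....22.33

Answer: xfcgnsftqcgogc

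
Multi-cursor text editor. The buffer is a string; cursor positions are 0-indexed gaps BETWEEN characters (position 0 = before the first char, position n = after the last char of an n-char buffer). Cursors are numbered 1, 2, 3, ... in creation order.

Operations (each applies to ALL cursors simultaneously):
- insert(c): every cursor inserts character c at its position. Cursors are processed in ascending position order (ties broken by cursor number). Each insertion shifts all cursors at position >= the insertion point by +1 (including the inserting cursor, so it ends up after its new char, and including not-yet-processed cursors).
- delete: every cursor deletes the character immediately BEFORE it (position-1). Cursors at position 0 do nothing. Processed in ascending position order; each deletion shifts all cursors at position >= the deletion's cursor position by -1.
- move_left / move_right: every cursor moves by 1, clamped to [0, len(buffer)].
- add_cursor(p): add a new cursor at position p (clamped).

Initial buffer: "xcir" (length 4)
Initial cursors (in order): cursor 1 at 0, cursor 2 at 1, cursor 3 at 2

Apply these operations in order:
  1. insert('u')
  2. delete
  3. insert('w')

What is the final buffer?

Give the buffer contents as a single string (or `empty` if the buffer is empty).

After op 1 (insert('u')): buffer="uxucuir" (len 7), cursors c1@1 c2@3 c3@5, authorship 1.2.3..
After op 2 (delete): buffer="xcir" (len 4), cursors c1@0 c2@1 c3@2, authorship ....
After op 3 (insert('w')): buffer="wxwcwir" (len 7), cursors c1@1 c2@3 c3@5, authorship 1.2.3..

Answer: wxwcwir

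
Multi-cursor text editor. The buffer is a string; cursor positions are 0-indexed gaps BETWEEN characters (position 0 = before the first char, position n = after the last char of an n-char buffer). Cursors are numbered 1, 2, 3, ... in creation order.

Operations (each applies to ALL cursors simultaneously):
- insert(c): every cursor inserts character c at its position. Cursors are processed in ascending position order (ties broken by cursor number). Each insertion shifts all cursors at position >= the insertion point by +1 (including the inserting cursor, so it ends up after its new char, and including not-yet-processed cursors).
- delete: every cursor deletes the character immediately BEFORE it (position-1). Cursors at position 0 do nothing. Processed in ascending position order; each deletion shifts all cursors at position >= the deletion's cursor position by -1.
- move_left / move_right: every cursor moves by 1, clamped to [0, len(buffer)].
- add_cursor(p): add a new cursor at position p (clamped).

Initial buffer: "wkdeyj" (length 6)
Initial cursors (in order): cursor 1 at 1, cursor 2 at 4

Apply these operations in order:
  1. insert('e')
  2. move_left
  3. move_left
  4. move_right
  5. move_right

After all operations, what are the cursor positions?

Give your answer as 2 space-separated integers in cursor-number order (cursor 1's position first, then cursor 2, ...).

Answer: 2 6

Derivation:
After op 1 (insert('e')): buffer="wekdeeyj" (len 8), cursors c1@2 c2@6, authorship .1...2..
After op 2 (move_left): buffer="wekdeeyj" (len 8), cursors c1@1 c2@5, authorship .1...2..
After op 3 (move_left): buffer="wekdeeyj" (len 8), cursors c1@0 c2@4, authorship .1...2..
After op 4 (move_right): buffer="wekdeeyj" (len 8), cursors c1@1 c2@5, authorship .1...2..
After op 5 (move_right): buffer="wekdeeyj" (len 8), cursors c1@2 c2@6, authorship .1...2..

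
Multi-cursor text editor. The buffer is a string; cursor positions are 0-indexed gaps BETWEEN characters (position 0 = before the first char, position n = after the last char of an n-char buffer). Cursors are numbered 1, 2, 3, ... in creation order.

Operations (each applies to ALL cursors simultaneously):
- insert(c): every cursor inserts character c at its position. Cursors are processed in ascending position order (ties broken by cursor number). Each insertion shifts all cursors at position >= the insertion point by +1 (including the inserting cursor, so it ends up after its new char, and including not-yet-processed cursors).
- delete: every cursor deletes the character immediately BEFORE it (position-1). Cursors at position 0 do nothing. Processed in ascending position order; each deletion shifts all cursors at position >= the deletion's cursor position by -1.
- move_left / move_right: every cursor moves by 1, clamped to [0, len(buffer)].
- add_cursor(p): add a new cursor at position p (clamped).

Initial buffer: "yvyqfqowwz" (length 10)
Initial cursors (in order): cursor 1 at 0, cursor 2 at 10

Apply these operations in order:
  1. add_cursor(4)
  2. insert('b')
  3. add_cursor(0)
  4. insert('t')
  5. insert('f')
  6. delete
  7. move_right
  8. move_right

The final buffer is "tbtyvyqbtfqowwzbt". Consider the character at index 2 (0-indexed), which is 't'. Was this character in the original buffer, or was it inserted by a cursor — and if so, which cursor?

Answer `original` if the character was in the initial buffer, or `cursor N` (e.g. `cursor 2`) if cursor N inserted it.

After op 1 (add_cursor(4)): buffer="yvyqfqowwz" (len 10), cursors c1@0 c3@4 c2@10, authorship ..........
After op 2 (insert('b')): buffer="byvyqbfqowwzb" (len 13), cursors c1@1 c3@6 c2@13, authorship 1....3......2
After op 3 (add_cursor(0)): buffer="byvyqbfqowwzb" (len 13), cursors c4@0 c1@1 c3@6 c2@13, authorship 1....3......2
After op 4 (insert('t')): buffer="tbtyvyqbtfqowwzbt" (len 17), cursors c4@1 c1@3 c3@9 c2@17, authorship 411....33......22
After op 5 (insert('f')): buffer="tfbtfyvyqbtffqowwzbtf" (len 21), cursors c4@2 c1@5 c3@12 c2@21, authorship 44111....333......222
After op 6 (delete): buffer="tbtyvyqbtfqowwzbt" (len 17), cursors c4@1 c1@3 c3@9 c2@17, authorship 411....33......22
After op 7 (move_right): buffer="tbtyvyqbtfqowwzbt" (len 17), cursors c4@2 c1@4 c3@10 c2@17, authorship 411....33......22
After op 8 (move_right): buffer="tbtyvyqbtfqowwzbt" (len 17), cursors c4@3 c1@5 c3@11 c2@17, authorship 411....33......22
Authorship (.=original, N=cursor N): 4 1 1 . . . . 3 3 . . . . . . 2 2
Index 2: author = 1

Answer: cursor 1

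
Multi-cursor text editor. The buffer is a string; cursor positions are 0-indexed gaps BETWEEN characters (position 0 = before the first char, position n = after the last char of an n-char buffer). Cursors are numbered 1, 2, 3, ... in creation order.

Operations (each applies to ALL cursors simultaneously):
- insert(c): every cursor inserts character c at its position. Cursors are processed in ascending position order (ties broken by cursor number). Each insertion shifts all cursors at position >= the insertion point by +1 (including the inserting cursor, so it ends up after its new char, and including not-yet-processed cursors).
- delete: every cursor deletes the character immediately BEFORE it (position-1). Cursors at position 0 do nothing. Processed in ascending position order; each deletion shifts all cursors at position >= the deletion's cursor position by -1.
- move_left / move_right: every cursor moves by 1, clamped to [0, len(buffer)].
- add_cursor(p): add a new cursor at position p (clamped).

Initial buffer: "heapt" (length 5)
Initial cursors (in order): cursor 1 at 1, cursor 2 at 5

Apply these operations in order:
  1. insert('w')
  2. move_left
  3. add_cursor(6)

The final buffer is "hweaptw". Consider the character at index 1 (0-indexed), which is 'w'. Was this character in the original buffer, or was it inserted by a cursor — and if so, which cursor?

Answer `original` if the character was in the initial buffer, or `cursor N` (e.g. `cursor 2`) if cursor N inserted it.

After op 1 (insert('w')): buffer="hweaptw" (len 7), cursors c1@2 c2@7, authorship .1....2
After op 2 (move_left): buffer="hweaptw" (len 7), cursors c1@1 c2@6, authorship .1....2
After op 3 (add_cursor(6)): buffer="hweaptw" (len 7), cursors c1@1 c2@6 c3@6, authorship .1....2
Authorship (.=original, N=cursor N): . 1 . . . . 2
Index 1: author = 1

Answer: cursor 1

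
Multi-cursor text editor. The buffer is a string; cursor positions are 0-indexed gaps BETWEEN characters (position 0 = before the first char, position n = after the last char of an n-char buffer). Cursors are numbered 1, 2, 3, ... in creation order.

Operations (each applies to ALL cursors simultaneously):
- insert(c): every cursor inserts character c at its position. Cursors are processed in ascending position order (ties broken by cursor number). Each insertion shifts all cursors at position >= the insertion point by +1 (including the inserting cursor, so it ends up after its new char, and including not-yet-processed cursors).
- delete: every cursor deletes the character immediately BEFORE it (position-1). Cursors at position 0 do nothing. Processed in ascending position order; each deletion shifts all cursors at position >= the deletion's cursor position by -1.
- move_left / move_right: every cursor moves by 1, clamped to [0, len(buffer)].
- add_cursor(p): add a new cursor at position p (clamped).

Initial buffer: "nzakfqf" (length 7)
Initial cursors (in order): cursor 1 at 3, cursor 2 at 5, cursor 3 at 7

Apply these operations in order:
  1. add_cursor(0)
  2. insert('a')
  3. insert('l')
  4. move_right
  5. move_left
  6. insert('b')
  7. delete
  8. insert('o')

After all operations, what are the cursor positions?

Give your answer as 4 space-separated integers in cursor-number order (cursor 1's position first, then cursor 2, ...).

After op 1 (add_cursor(0)): buffer="nzakfqf" (len 7), cursors c4@0 c1@3 c2@5 c3@7, authorship .......
After op 2 (insert('a')): buffer="anzaakfaqfa" (len 11), cursors c4@1 c1@5 c2@8 c3@11, authorship 4...1..2..3
After op 3 (insert('l')): buffer="alnzaalkfalqfal" (len 15), cursors c4@2 c1@7 c2@11 c3@15, authorship 44...11..22..33
After op 4 (move_right): buffer="alnzaalkfalqfal" (len 15), cursors c4@3 c1@8 c2@12 c3@15, authorship 44...11..22..33
After op 5 (move_left): buffer="alnzaalkfalqfal" (len 15), cursors c4@2 c1@7 c2@11 c3@14, authorship 44...11..22..33
After op 6 (insert('b')): buffer="albnzaalbkfalbqfabl" (len 19), cursors c4@3 c1@9 c2@14 c3@18, authorship 444...111..222..333
After op 7 (delete): buffer="alnzaalkfalqfal" (len 15), cursors c4@2 c1@7 c2@11 c3@14, authorship 44...11..22..33
After op 8 (insert('o')): buffer="alonzaalokfaloqfaol" (len 19), cursors c4@3 c1@9 c2@14 c3@18, authorship 444...111..222..333

Answer: 9 14 18 3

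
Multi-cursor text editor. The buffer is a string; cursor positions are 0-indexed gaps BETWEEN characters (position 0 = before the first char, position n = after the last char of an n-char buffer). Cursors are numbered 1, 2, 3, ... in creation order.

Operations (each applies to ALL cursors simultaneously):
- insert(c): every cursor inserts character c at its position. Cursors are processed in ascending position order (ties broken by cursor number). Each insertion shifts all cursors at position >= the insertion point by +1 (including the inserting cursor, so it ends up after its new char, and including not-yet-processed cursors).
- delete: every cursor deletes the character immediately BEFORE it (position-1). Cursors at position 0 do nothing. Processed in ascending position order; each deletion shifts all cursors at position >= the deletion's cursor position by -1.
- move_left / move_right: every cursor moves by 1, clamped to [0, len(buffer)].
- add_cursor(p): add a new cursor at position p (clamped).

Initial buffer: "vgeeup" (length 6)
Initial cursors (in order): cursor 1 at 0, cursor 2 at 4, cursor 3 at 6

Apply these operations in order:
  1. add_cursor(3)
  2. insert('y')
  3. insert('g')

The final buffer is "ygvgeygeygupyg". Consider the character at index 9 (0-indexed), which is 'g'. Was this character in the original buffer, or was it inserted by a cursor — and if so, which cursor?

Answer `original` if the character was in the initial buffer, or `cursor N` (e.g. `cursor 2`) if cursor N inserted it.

After op 1 (add_cursor(3)): buffer="vgeeup" (len 6), cursors c1@0 c4@3 c2@4 c3@6, authorship ......
After op 2 (insert('y')): buffer="yvgeyeyupy" (len 10), cursors c1@1 c4@5 c2@7 c3@10, authorship 1...4.2..3
After op 3 (insert('g')): buffer="ygvgeygeygupyg" (len 14), cursors c1@2 c4@7 c2@10 c3@14, authorship 11...44.22..33
Authorship (.=original, N=cursor N): 1 1 . . . 4 4 . 2 2 . . 3 3
Index 9: author = 2

Answer: cursor 2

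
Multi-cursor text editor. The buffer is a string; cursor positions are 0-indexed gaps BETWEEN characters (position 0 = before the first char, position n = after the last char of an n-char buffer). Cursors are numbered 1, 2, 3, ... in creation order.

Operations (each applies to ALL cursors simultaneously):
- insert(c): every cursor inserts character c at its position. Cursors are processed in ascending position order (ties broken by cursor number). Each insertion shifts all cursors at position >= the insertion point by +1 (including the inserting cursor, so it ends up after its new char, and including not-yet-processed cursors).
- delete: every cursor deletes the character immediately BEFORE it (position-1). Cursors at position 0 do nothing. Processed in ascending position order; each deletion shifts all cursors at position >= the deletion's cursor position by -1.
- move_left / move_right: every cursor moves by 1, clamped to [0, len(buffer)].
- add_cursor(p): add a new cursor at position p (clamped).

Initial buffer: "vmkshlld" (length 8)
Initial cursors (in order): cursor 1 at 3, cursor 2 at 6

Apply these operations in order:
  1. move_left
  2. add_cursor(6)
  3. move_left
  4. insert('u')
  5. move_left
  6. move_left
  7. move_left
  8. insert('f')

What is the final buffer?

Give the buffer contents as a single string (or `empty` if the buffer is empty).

Answer: fvumfksfuhulld

Derivation:
After op 1 (move_left): buffer="vmkshlld" (len 8), cursors c1@2 c2@5, authorship ........
After op 2 (add_cursor(6)): buffer="vmkshlld" (len 8), cursors c1@2 c2@5 c3@6, authorship ........
After op 3 (move_left): buffer="vmkshlld" (len 8), cursors c1@1 c2@4 c3@5, authorship ........
After op 4 (insert('u')): buffer="vumksuhulld" (len 11), cursors c1@2 c2@6 c3@8, authorship .1...2.3...
After op 5 (move_left): buffer="vumksuhulld" (len 11), cursors c1@1 c2@5 c3@7, authorship .1...2.3...
After op 6 (move_left): buffer="vumksuhulld" (len 11), cursors c1@0 c2@4 c3@6, authorship .1...2.3...
After op 7 (move_left): buffer="vumksuhulld" (len 11), cursors c1@0 c2@3 c3@5, authorship .1...2.3...
After op 8 (insert('f')): buffer="fvumfksfuhulld" (len 14), cursors c1@1 c2@5 c3@8, authorship 1.1.2..32.3...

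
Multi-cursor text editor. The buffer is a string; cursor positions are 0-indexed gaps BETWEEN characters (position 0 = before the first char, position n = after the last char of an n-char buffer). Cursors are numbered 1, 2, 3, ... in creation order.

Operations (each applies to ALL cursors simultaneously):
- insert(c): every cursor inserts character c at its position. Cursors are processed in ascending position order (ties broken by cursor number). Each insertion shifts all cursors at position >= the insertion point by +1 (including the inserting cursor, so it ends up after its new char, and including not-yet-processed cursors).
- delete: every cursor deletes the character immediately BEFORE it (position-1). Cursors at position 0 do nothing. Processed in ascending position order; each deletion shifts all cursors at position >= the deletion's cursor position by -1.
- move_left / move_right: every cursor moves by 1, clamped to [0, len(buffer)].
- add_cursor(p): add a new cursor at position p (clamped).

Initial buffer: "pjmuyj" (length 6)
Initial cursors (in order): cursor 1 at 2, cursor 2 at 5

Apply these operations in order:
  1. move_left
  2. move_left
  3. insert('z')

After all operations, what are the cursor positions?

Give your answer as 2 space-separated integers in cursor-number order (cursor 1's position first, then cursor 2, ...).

After op 1 (move_left): buffer="pjmuyj" (len 6), cursors c1@1 c2@4, authorship ......
After op 2 (move_left): buffer="pjmuyj" (len 6), cursors c1@0 c2@3, authorship ......
After op 3 (insert('z')): buffer="zpjmzuyj" (len 8), cursors c1@1 c2@5, authorship 1...2...

Answer: 1 5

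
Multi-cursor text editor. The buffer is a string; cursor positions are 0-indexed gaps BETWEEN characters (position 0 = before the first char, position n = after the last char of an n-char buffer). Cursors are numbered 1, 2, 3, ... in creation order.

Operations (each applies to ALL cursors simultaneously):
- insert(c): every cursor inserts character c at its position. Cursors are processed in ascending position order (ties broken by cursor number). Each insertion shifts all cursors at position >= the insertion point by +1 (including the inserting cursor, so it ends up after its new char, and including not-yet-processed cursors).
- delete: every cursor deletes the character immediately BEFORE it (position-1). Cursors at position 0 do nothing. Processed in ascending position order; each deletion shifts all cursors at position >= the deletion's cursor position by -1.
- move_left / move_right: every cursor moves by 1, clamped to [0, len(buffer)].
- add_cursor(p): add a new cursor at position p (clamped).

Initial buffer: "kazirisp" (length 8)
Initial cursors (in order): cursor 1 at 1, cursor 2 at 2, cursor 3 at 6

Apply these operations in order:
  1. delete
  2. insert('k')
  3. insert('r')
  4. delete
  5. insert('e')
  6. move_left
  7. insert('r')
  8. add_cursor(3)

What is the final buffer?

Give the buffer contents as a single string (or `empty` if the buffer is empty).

After op 1 (delete): buffer="zirsp" (len 5), cursors c1@0 c2@0 c3@3, authorship .....
After op 2 (insert('k')): buffer="kkzirksp" (len 8), cursors c1@2 c2@2 c3@6, authorship 12...3..
After op 3 (insert('r')): buffer="kkrrzirkrsp" (len 11), cursors c1@4 c2@4 c3@9, authorship 1212...33..
After op 4 (delete): buffer="kkzirksp" (len 8), cursors c1@2 c2@2 c3@6, authorship 12...3..
After op 5 (insert('e')): buffer="kkeezirkesp" (len 11), cursors c1@4 c2@4 c3@9, authorship 1212...33..
After op 6 (move_left): buffer="kkeezirkesp" (len 11), cursors c1@3 c2@3 c3@8, authorship 1212...33..
After op 7 (insert('r')): buffer="kkerrezirkresp" (len 14), cursors c1@5 c2@5 c3@11, authorship 121122...333..
After op 8 (add_cursor(3)): buffer="kkerrezirkresp" (len 14), cursors c4@3 c1@5 c2@5 c3@11, authorship 121122...333..

Answer: kkerrezirkresp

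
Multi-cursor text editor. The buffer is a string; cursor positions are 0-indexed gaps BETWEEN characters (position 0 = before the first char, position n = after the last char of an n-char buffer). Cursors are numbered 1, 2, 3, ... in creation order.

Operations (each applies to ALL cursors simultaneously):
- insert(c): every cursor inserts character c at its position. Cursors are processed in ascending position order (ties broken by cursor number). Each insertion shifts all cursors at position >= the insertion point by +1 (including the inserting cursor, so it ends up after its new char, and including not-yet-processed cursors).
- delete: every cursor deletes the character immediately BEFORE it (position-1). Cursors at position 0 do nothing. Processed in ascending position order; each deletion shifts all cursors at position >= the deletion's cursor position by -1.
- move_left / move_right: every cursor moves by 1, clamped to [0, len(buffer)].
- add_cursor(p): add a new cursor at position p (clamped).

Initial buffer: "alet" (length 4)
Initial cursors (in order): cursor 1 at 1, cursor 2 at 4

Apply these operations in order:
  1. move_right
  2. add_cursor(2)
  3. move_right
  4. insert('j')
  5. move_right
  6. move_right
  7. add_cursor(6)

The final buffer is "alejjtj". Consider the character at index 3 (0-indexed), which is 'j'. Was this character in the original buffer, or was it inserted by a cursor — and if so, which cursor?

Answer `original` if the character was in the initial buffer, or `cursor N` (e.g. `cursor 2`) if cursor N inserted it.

After op 1 (move_right): buffer="alet" (len 4), cursors c1@2 c2@4, authorship ....
After op 2 (add_cursor(2)): buffer="alet" (len 4), cursors c1@2 c3@2 c2@4, authorship ....
After op 3 (move_right): buffer="alet" (len 4), cursors c1@3 c3@3 c2@4, authorship ....
After op 4 (insert('j')): buffer="alejjtj" (len 7), cursors c1@5 c3@5 c2@7, authorship ...13.2
After op 5 (move_right): buffer="alejjtj" (len 7), cursors c1@6 c3@6 c2@7, authorship ...13.2
After op 6 (move_right): buffer="alejjtj" (len 7), cursors c1@7 c2@7 c3@7, authorship ...13.2
After op 7 (add_cursor(6)): buffer="alejjtj" (len 7), cursors c4@6 c1@7 c2@7 c3@7, authorship ...13.2
Authorship (.=original, N=cursor N): . . . 1 3 . 2
Index 3: author = 1

Answer: cursor 1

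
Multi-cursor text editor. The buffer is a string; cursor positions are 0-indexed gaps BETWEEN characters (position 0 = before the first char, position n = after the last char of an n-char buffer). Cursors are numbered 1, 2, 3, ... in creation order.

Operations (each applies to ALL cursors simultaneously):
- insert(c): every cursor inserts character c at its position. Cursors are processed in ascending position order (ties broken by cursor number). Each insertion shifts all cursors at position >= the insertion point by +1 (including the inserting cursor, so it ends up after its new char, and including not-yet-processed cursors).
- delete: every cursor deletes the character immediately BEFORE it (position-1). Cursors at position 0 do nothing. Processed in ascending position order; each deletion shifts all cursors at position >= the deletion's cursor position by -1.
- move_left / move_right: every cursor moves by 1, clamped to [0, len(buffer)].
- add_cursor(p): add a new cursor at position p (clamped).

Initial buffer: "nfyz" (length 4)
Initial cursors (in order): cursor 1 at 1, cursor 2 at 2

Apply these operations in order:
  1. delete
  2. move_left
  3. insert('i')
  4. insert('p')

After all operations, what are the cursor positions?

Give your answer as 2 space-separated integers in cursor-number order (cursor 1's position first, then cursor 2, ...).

After op 1 (delete): buffer="yz" (len 2), cursors c1@0 c2@0, authorship ..
After op 2 (move_left): buffer="yz" (len 2), cursors c1@0 c2@0, authorship ..
After op 3 (insert('i')): buffer="iiyz" (len 4), cursors c1@2 c2@2, authorship 12..
After op 4 (insert('p')): buffer="iippyz" (len 6), cursors c1@4 c2@4, authorship 1212..

Answer: 4 4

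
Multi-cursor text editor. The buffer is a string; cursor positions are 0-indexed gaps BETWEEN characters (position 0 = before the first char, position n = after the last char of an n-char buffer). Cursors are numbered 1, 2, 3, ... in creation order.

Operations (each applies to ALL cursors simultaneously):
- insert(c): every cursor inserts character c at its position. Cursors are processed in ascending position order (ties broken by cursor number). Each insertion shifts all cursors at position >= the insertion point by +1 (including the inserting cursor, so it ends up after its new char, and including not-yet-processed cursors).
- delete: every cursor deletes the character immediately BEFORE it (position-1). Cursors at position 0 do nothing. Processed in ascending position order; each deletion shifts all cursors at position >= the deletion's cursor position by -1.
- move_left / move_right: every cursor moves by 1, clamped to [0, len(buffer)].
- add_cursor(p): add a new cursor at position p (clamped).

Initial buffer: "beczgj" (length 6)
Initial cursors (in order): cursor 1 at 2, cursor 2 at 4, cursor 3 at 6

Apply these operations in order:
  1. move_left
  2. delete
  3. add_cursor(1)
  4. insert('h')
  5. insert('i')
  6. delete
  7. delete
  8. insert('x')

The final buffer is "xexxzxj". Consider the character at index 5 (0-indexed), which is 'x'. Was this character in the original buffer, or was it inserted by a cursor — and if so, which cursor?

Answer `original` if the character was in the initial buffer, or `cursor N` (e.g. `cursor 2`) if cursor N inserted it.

Answer: cursor 3

Derivation:
After op 1 (move_left): buffer="beczgj" (len 6), cursors c1@1 c2@3 c3@5, authorship ......
After op 2 (delete): buffer="ezj" (len 3), cursors c1@0 c2@1 c3@2, authorship ...
After op 3 (add_cursor(1)): buffer="ezj" (len 3), cursors c1@0 c2@1 c4@1 c3@2, authorship ...
After op 4 (insert('h')): buffer="hehhzhj" (len 7), cursors c1@1 c2@4 c4@4 c3@6, authorship 1.24.3.
After op 5 (insert('i')): buffer="hiehhiizhij" (len 11), cursors c1@2 c2@7 c4@7 c3@10, authorship 11.2424.33.
After op 6 (delete): buffer="hehhzhj" (len 7), cursors c1@1 c2@4 c4@4 c3@6, authorship 1.24.3.
After op 7 (delete): buffer="ezj" (len 3), cursors c1@0 c2@1 c4@1 c3@2, authorship ...
After op 8 (insert('x')): buffer="xexxzxj" (len 7), cursors c1@1 c2@4 c4@4 c3@6, authorship 1.24.3.
Authorship (.=original, N=cursor N): 1 . 2 4 . 3 .
Index 5: author = 3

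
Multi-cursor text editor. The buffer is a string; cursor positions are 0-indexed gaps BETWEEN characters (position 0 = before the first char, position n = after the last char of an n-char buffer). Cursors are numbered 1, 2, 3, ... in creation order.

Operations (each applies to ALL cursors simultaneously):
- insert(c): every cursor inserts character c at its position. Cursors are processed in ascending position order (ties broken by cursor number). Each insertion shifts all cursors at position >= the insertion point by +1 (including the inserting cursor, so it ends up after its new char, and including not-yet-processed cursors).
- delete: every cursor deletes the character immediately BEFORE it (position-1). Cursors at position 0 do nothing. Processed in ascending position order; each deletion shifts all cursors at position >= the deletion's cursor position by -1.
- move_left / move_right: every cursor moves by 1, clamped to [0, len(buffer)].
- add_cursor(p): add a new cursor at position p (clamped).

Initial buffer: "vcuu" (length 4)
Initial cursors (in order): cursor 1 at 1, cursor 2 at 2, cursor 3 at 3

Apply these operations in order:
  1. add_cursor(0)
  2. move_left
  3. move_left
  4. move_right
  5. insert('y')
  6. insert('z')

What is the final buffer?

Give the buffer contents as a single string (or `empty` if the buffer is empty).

After op 1 (add_cursor(0)): buffer="vcuu" (len 4), cursors c4@0 c1@1 c2@2 c3@3, authorship ....
After op 2 (move_left): buffer="vcuu" (len 4), cursors c1@0 c4@0 c2@1 c3@2, authorship ....
After op 3 (move_left): buffer="vcuu" (len 4), cursors c1@0 c2@0 c4@0 c3@1, authorship ....
After op 4 (move_right): buffer="vcuu" (len 4), cursors c1@1 c2@1 c4@1 c3@2, authorship ....
After op 5 (insert('y')): buffer="vyyycyuu" (len 8), cursors c1@4 c2@4 c4@4 c3@6, authorship .124.3..
After op 6 (insert('z')): buffer="vyyyzzzcyzuu" (len 12), cursors c1@7 c2@7 c4@7 c3@10, authorship .124124.33..

Answer: vyyyzzzcyzuu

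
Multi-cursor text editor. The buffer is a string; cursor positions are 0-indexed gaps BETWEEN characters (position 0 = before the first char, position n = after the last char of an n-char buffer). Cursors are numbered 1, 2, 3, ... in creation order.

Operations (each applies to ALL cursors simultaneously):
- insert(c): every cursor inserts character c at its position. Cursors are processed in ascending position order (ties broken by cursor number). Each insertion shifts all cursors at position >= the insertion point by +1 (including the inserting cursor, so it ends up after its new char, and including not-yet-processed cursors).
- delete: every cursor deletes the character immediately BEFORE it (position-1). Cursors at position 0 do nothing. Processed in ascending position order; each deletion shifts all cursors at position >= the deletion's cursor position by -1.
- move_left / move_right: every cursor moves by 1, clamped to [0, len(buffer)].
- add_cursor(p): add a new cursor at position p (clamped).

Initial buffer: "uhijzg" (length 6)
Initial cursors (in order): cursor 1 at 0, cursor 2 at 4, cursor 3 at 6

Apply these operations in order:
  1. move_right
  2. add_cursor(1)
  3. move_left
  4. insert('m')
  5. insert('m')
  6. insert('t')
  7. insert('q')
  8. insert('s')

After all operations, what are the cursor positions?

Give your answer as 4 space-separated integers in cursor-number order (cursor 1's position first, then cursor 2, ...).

After op 1 (move_right): buffer="uhijzg" (len 6), cursors c1@1 c2@5 c3@6, authorship ......
After op 2 (add_cursor(1)): buffer="uhijzg" (len 6), cursors c1@1 c4@1 c2@5 c3@6, authorship ......
After op 3 (move_left): buffer="uhijzg" (len 6), cursors c1@0 c4@0 c2@4 c3@5, authorship ......
After op 4 (insert('m')): buffer="mmuhijmzmg" (len 10), cursors c1@2 c4@2 c2@7 c3@9, authorship 14....2.3.
After op 5 (insert('m')): buffer="mmmmuhijmmzmmg" (len 14), cursors c1@4 c4@4 c2@10 c3@13, authorship 1414....22.33.
After op 6 (insert('t')): buffer="mmmmttuhijmmtzmmtg" (len 18), cursors c1@6 c4@6 c2@13 c3@17, authorship 141414....222.333.
After op 7 (insert('q')): buffer="mmmmttqquhijmmtqzmmtqg" (len 22), cursors c1@8 c4@8 c2@16 c3@21, authorship 14141414....2222.3333.
After op 8 (insert('s')): buffer="mmmmttqqssuhijmmtqszmmtqsg" (len 26), cursors c1@10 c4@10 c2@19 c3@25, authorship 1414141414....22222.33333.

Answer: 10 19 25 10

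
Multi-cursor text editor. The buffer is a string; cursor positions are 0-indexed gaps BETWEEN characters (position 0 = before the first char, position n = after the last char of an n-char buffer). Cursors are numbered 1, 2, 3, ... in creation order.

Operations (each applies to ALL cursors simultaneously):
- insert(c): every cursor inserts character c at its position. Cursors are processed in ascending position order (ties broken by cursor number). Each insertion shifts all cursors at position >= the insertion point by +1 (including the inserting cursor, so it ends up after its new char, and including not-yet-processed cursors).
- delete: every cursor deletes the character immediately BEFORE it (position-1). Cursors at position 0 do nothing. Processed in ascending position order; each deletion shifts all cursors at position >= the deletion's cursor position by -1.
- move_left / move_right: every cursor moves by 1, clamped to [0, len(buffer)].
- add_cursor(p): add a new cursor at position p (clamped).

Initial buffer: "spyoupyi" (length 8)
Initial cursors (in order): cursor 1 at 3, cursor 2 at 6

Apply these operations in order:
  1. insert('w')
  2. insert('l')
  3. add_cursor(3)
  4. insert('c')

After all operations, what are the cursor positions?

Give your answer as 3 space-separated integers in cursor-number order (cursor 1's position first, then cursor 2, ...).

Answer: 7 13 4

Derivation:
After op 1 (insert('w')): buffer="spywoupwyi" (len 10), cursors c1@4 c2@8, authorship ...1...2..
After op 2 (insert('l')): buffer="spywloupwlyi" (len 12), cursors c1@5 c2@10, authorship ...11...22..
After op 3 (add_cursor(3)): buffer="spywloupwlyi" (len 12), cursors c3@3 c1@5 c2@10, authorship ...11...22..
After op 4 (insert('c')): buffer="spycwlcoupwlcyi" (len 15), cursors c3@4 c1@7 c2@13, authorship ...3111...222..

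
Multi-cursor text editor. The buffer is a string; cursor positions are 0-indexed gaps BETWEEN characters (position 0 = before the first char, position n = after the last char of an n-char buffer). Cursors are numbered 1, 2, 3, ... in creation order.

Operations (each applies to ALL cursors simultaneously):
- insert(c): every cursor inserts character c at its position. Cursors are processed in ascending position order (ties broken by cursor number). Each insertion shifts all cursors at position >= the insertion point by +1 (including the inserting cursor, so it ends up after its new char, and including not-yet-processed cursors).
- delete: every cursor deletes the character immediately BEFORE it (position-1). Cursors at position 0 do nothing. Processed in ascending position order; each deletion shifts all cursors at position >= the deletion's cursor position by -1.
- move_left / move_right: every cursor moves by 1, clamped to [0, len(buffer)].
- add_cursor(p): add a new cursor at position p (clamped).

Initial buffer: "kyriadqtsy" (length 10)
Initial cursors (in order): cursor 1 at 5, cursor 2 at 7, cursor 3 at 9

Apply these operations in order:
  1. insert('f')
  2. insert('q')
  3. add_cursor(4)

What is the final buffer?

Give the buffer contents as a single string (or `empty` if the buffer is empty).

Answer: kyriafqdqfqtsfqy

Derivation:
After op 1 (insert('f')): buffer="kyriafdqftsfy" (len 13), cursors c1@6 c2@9 c3@12, authorship .....1..2..3.
After op 2 (insert('q')): buffer="kyriafqdqfqtsfqy" (len 16), cursors c1@7 c2@11 c3@15, authorship .....11..22..33.
After op 3 (add_cursor(4)): buffer="kyriafqdqfqtsfqy" (len 16), cursors c4@4 c1@7 c2@11 c3@15, authorship .....11..22..33.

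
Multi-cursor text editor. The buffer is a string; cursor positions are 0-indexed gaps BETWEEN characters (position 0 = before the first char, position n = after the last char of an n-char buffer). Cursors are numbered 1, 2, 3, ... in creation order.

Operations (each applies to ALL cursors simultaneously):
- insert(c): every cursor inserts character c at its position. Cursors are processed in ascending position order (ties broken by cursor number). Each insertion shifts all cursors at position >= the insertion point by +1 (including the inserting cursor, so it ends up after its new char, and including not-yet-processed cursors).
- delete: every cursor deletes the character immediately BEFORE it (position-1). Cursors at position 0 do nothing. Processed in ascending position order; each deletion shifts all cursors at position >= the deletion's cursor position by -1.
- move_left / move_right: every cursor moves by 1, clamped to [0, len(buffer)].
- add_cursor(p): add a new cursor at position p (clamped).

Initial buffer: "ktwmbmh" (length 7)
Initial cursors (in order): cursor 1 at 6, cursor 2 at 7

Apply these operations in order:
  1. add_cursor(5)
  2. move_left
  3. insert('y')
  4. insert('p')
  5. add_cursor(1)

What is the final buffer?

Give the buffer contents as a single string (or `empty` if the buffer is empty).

After op 1 (add_cursor(5)): buffer="ktwmbmh" (len 7), cursors c3@5 c1@6 c2@7, authorship .......
After op 2 (move_left): buffer="ktwmbmh" (len 7), cursors c3@4 c1@5 c2@6, authorship .......
After op 3 (insert('y')): buffer="ktwmybymyh" (len 10), cursors c3@5 c1@7 c2@9, authorship ....3.1.2.
After op 4 (insert('p')): buffer="ktwmypbypmyph" (len 13), cursors c3@6 c1@9 c2@12, authorship ....33.11.22.
After op 5 (add_cursor(1)): buffer="ktwmypbypmyph" (len 13), cursors c4@1 c3@6 c1@9 c2@12, authorship ....33.11.22.

Answer: ktwmypbypmyph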